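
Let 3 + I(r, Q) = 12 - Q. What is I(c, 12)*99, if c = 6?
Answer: -297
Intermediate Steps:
I(r, Q) = 9 - Q (I(r, Q) = -3 + (12 - Q) = 9 - Q)
I(c, 12)*99 = (9 - 1*12)*99 = (9 - 12)*99 = -3*99 = -297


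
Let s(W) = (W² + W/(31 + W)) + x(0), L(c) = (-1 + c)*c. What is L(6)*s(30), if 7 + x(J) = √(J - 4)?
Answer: 1635090/61 + 60*I ≈ 26805.0 + 60.0*I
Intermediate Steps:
x(J) = -7 + √(-4 + J) (x(J) = -7 + √(J - 4) = -7 + √(-4 + J))
L(c) = c*(-1 + c)
s(W) = -7 + W² + 2*I + W/(31 + W) (s(W) = (W² + W/(31 + W)) + (-7 + √(-4 + 0)) = (W² + W/(31 + W)) + (-7 + √(-4)) = (W² + W/(31 + W)) + (-7 + 2*I) = -7 + W² + 2*I + W/(31 + W))
L(6)*s(30) = (6*(-1 + 6))*((-217 + 30³ + 31*30² + 62*I + 2*30*(-3 + I))/(31 + 30)) = (6*5)*((-217 + 27000 + 31*900 + 62*I + (-180 + 60*I))/61) = 30*((-217 + 27000 + 27900 + 62*I + (-180 + 60*I))/61) = 30*((54503 + 122*I)/61) = 30*(54503/61 + 2*I) = 1635090/61 + 60*I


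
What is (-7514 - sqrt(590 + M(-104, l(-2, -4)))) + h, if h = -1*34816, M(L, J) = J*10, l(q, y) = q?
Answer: -42330 - sqrt(570) ≈ -42354.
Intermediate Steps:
M(L, J) = 10*J
h = -34816
(-7514 - sqrt(590 + M(-104, l(-2, -4)))) + h = (-7514 - sqrt(590 + 10*(-2))) - 34816 = (-7514 - sqrt(590 - 20)) - 34816 = (-7514 - sqrt(570)) - 34816 = -42330 - sqrt(570)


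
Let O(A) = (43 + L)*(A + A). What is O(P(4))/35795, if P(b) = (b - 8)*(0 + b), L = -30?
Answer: -416/35795 ≈ -0.011622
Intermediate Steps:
P(b) = b*(-8 + b) (P(b) = (-8 + b)*b = b*(-8 + b))
O(A) = 26*A (O(A) = (43 - 30)*(A + A) = 13*(2*A) = 26*A)
O(P(4))/35795 = (26*(4*(-8 + 4)))/35795 = (26*(4*(-4)))*(1/35795) = (26*(-16))*(1/35795) = -416*1/35795 = -416/35795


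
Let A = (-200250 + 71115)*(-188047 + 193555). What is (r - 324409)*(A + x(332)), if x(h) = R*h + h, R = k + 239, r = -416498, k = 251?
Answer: 526868279419176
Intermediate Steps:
A = -711275580 (A = -129135*5508 = -711275580)
R = 490 (R = 251 + 239 = 490)
x(h) = 491*h (x(h) = 490*h + h = 491*h)
(r - 324409)*(A + x(332)) = (-416498 - 324409)*(-711275580 + 491*332) = -740907*(-711275580 + 163012) = -740907*(-711112568) = 526868279419176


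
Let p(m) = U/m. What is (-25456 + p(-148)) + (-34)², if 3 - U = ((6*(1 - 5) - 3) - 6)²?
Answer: -1797657/74 ≈ -24293.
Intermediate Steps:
U = -1086 (U = 3 - ((6*(1 - 5) - 3) - 6)² = 3 - ((6*(-4) - 3) - 6)² = 3 - ((-24 - 3) - 6)² = 3 - (-27 - 6)² = 3 - 1*(-33)² = 3 - 1*1089 = 3 - 1089 = -1086)
p(m) = -1086/m
(-25456 + p(-148)) + (-34)² = (-25456 - 1086/(-148)) + (-34)² = (-25456 - 1086*(-1/148)) + 1156 = (-25456 + 543/74) + 1156 = -1883201/74 + 1156 = -1797657/74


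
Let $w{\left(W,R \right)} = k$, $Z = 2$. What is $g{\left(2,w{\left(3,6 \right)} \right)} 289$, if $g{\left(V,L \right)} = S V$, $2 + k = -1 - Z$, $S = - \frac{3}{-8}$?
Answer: $\frac{867}{4} \approx 216.75$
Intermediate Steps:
$S = \frac{3}{8}$ ($S = \left(-3\right) \left(- \frac{1}{8}\right) = \frac{3}{8} \approx 0.375$)
$k = -5$ ($k = -2 - 3 = -5$)
$w{\left(W,R \right)} = -5$
$g{\left(V,L \right)} = \frac{3 V}{8}$
$g{\left(2,w{\left(3,6 \right)} \right)} 289 = \frac{3}{8} \cdot 2 \cdot 289 = \frac{3}{4} \cdot 289 = \frac{867}{4}$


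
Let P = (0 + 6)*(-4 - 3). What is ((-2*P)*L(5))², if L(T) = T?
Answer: 176400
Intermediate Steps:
P = -42 (P = 6*(-7) = -42)
((-2*P)*L(5))² = (-2*(-42)*5)² = (84*5)² = 420² = 176400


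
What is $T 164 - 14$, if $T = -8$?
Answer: $-1326$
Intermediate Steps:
$T 164 - 14 = \left(-8\right) 164 - 14 = -1312 - 14 = -1326$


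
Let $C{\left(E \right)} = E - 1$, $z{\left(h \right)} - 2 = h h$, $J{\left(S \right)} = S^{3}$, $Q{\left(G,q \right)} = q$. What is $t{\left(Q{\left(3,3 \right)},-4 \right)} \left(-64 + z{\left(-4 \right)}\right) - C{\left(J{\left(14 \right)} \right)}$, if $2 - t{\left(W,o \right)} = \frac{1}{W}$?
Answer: $- \frac{8459}{3} \approx -2819.7$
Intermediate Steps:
$t{\left(W,o \right)} = 2 - \frac{1}{W}$
$z{\left(h \right)} = 2 + h^{2}$ ($z{\left(h \right)} = 2 + h h = 2 + h^{2}$)
$C{\left(E \right)} = -1 + E$ ($C{\left(E \right)} = E + \left(-39 + 38\right) = E - 1 = -1 + E$)
$t{\left(Q{\left(3,3 \right)},-4 \right)} \left(-64 + z{\left(-4 \right)}\right) - C{\left(J{\left(14 \right)} \right)} = \left(2 - \frac{1}{3}\right) \left(-64 + \left(2 + \left(-4\right)^{2}\right)\right) - \left(-1 + 14^{3}\right) = \left(2 - \frac{1}{3}\right) \left(-64 + \left(2 + 16\right)\right) - \left(-1 + 2744\right) = \left(2 - \frac{1}{3}\right) \left(-64 + 18\right) - 2743 = \frac{5}{3} \left(-46\right) - 2743 = - \frac{230}{3} - 2743 = - \frac{8459}{3}$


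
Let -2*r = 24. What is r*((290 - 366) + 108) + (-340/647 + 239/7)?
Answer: -1586883/4529 ≈ -350.38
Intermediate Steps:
r = -12 (r = -½*24 = -12)
r*((290 - 366) + 108) + (-340/647 + 239/7) = -12*((290 - 366) + 108) + (-340/647 + 239/7) = -12*(-76 + 108) + (-340*1/647 + 239*(⅐)) = -12*32 + (-340/647 + 239/7) = -384 + 152253/4529 = -1586883/4529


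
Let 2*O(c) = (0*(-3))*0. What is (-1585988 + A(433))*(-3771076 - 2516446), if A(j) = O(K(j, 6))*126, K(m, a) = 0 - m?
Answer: 9971934441736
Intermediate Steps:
K(m, a) = -m
O(c) = 0 (O(c) = ((0*(-3))*0)/2 = (0*0)/2 = (½)*0 = 0)
A(j) = 0 (A(j) = 0*126 = 0)
(-1585988 + A(433))*(-3771076 - 2516446) = (-1585988 + 0)*(-3771076 - 2516446) = -1585988*(-6287522) = 9971934441736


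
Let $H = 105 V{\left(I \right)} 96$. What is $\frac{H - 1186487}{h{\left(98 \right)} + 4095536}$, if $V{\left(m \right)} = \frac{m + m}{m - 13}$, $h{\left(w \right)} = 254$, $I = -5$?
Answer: $- \frac{1180887}{4095790} \approx -0.28832$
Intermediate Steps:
$V{\left(m \right)} = \frac{2 m}{-13 + m}$
$H = 5600$ ($H = 105 \cdot 2 \left(-5\right) \frac{1}{-13 - 5} \cdot 96 = 105 \cdot 2 \left(-5\right) \frac{1}{-18} \cdot 96 = 105 \cdot 2 \left(-5\right) \left(- \frac{1}{18}\right) 96 = 105 \cdot \frac{5}{9} \cdot 96 = \frac{175}{3} \cdot 96 = 5600$)
$\frac{H - 1186487}{h{\left(98 \right)} + 4095536} = \frac{5600 - 1186487}{254 + 4095536} = - \frac{1180887}{4095790}$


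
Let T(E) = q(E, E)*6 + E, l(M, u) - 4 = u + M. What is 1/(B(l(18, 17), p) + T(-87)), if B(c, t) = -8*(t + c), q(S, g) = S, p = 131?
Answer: -1/1969 ≈ -0.00050787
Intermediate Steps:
l(M, u) = 4 + M + u (l(M, u) = 4 + (u + M) = 4 + (M + u) = 4 + M + u)
T(E) = 7*E (T(E) = E*6 + E = 6*E + E = 7*E)
B(c, t) = -8*c - 8*t (B(c, t) = -8*(c + t) = -8*c - 8*t)
1/(B(l(18, 17), p) + T(-87)) = 1/((-8*(4 + 18 + 17) - 8*131) + 7*(-87)) = 1/((-8*39 - 1048) - 609) = 1/((-312 - 1048) - 609) = 1/(-1360 - 609) = 1/(-1969) = -1/1969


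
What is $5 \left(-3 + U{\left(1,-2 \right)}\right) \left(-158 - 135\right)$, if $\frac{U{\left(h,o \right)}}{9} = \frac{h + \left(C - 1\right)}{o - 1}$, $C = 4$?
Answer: $21975$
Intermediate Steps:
$U{\left(h,o \right)} = \frac{9 \left(3 + h\right)}{-1 + o}$ ($U{\left(h,o \right)} = 9 \frac{h + \left(4 - 1\right)}{o - 1} = 9 \frac{h + 3}{-1 + o} = 9 \frac{3 + h}{-1 + o} = \frac{9 \left(3 + h\right)}{-1 + o}$)
$5 \left(-3 + U{\left(1,-2 \right)}\right) \left(-158 - 135\right) = 5 \left(-3 + \frac{9 \left(3 + 1\right)}{-1 - 2}\right) \left(-158 - 135\right) = 5 \left(-3 + 9 \frac{1}{-3} \cdot 4\right) \left(-293\right) = 5 \left(-3 + 9 \left(- \frac{1}{3}\right) 4\right) \left(-293\right) = 5 \left(-3 - 12\right) \left(-293\right) = 5 \left(-15\right) \left(-293\right) = \left(-75\right) \left(-293\right) = 21975$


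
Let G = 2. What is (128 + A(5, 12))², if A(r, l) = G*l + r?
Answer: 24649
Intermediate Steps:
A(r, l) = r + 2*l (A(r, l) = 2*l + r = r + 2*l)
(128 + A(5, 12))² = (128 + (5 + 2*12))² = (128 + (5 + 24))² = (128 + 29)² = 157² = 24649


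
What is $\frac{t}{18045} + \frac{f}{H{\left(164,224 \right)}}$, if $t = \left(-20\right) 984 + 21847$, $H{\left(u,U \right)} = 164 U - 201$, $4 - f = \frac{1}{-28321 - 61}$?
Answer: $\frac{449817948919}{3742303359330} \approx 0.1202$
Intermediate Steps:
$f = \frac{113529}{28382}$ ($f = 4 - \frac{1}{-28321 - 61} = 4 - \frac{1}{-28382} = 4 - - \frac{1}{28382} = 4 + \frac{1}{28382} = \frac{113529}{28382} \approx 4.0$)
$H{\left(u,U \right)} = -201 + 164 U$
$t = 2167$ ($t = -19680 + 21847 = 2167$)
$\frac{t}{18045} + \frac{f}{H{\left(164,224 \right)}} = \frac{2167}{18045} + \frac{113529}{28382 \left(-201 + 164 \cdot 224\right)} = 2167 \cdot \frac{1}{18045} + \frac{113529}{28382 \left(-201 + 36736\right)} = \frac{2167}{18045} + \frac{113529}{28382 \cdot 36535} = \frac{2167}{18045} + \frac{113529}{28382} \cdot \frac{1}{36535} = \frac{2167}{18045} + \frac{113529}{1036936370} = \frac{449817948919}{3742303359330}$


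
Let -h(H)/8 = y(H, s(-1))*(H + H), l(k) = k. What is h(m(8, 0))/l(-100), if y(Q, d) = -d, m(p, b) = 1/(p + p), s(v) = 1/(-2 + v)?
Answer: 1/300 ≈ 0.0033333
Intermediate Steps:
m(p, b) = 1/(2*p)
h(H) = -16*H/3 (h(H) = -8*(-1/(-2 - 1))*(H + H) = -8*(-1/(-3))*2*H = -8*(-1*(-⅓))*2*H = -8*2*H/3 = -16*H/3)
h(m(8, 0))/l(-100) = -8/(3*8)/(-100) = -8/(3*8)*(-1/100) = -16/3*1/16*(-1/100) = -⅓*(-1/100) = 1/300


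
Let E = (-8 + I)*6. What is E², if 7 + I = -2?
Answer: 10404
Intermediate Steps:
I = -9 (I = -7 - 2 = -9)
E = -102 (E = (-8 - 9)*6 = -17*6 = -102)
E² = (-102)² = 10404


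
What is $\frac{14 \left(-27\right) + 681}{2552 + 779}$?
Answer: $\frac{303}{3331} \approx 0.090964$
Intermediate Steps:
$\frac{14 \left(-27\right) + 681}{2552 + 779} = \frac{-378 + 681}{3331} = 303 \cdot \frac{1}{3331} = \frac{303}{3331}$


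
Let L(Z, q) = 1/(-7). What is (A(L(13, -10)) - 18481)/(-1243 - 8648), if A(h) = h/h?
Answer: 880/471 ≈ 1.8684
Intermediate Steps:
L(Z, q) = -⅐
A(h) = 1
(A(L(13, -10)) - 18481)/(-1243 - 8648) = (1 - 18481)/(-1243 - 8648) = -18480/(-9891) = -18480*(-1/9891) = 880/471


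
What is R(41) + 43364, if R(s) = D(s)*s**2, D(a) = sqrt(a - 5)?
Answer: 53450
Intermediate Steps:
D(a) = sqrt(-5 + a)
R(s) = s**2*sqrt(-5 + s) (R(s) = sqrt(-5 + s)*s**2 = s**2*sqrt(-5 + s))
R(41) + 43364 = 41**2*sqrt(-5 + 41) + 43364 = 1681*sqrt(36) + 43364 = 1681*6 + 43364 = 10086 + 43364 = 53450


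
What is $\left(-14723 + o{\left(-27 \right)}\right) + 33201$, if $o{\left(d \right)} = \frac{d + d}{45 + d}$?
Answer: $18475$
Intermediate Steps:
$o{\left(d \right)} = \frac{2 d}{45 + d}$
$\left(-14723 + o{\left(-27 \right)}\right) + 33201 = \left(-14723 + 2 \left(-27\right) \frac{1}{45 - 27}\right) + 33201 = \left(-14723 + 2 \left(-27\right) \frac{1}{18}\right) + 33201 = \left(-14723 - 3\right) + 33201 = -14726 + 33201 = 18475$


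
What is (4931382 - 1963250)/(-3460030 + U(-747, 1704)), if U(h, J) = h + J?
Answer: -2968132/3459073 ≈ -0.85807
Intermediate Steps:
U(h, J) = J + h
(4931382 - 1963250)/(-3460030 + U(-747, 1704)) = (4931382 - 1963250)/(-3460030 + (1704 - 747)) = 2968132/(-3460030 + 957) = 2968132/(-3459073) = 2968132*(-1/3459073) = -2968132/3459073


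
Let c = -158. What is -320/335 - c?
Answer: 10522/67 ≈ 157.04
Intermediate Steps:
-320/335 - c = -320/335 - 1*(-158) = -320*1/335 + 158 = -64/67 + 158 = 10522/67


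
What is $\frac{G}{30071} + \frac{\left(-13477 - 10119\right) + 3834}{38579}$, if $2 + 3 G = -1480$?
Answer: $- \frac{613321128}{1160109109} \approx -0.52868$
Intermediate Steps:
$G = -494$ ($G = - \frac{2}{3} + \frac{1}{3} \left(-1480\right) = - \frac{2}{3} - \frac{1480}{3} = -494$)
$\frac{G}{30071} + \frac{\left(-13477 - 10119\right) + 3834}{38579} = - \frac{494}{30071} + \frac{\left(-13477 - 10119\right) + 3834}{38579} = \left(-494\right) \frac{1}{30071} + \left(-23596 + 3834\right) \frac{1}{38579} = - \frac{494}{30071} - \frac{19762}{38579} = - \frac{613321128}{1160109109}$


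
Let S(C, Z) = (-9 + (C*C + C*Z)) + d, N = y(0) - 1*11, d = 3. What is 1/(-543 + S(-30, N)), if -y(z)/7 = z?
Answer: 1/681 ≈ 0.0014684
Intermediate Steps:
y(z) = -7*z
N = -11 (N = -7*0 - 1*11 = 0 - 11 = -11)
S(C, Z) = -6 + C**2 + C*Z (S(C, Z) = (-9 + (C*C + C*Z)) + 3 = (-9 + (C**2 + C*Z)) + 3 = (-9 + C**2 + C*Z) + 3 = -6 + C**2 + C*Z)
1/(-543 + S(-30, N)) = 1/(-543 + (-6 + (-30)**2 - 30*(-11))) = 1/(-543 + (-6 + 900 + 330)) = 1/(-543 + 1224) = 1/681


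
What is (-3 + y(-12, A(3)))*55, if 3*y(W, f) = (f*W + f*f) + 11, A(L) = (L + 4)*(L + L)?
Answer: 69410/3 ≈ 23137.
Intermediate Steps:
A(L) = 2*L*(4 + L) (A(L) = (4 + L)*(2*L) = 2*L*(4 + L))
y(W, f) = 11/3 + f²/3 + W*f/3 (y(W, f) = ((f*W + f*f) + 11)/3 = ((W*f + f²) + 11)/3 = ((f² + W*f) + 11)/3 = (11 + f² + W*f)/3 = 11/3 + f²/3 + W*f/3)
(-3 + y(-12, A(3)))*55 = (-3 + (11/3 + (2*3*(4 + 3))²/3 + (⅓)*(-12)*(2*3*(4 + 3))))*55 = (-3 + (11/3 + (2*3*7)²/3 + (⅓)*(-12)*(2*3*7)))*55 = (-3 + (11/3 + (⅓)*42² + (⅓)*(-12)*42))*55 = (-3 + (11/3 + (⅓)*1764 - 168))*55 = (-3 + (11/3 + 588 - 168))*55 = (-3 + 1271/3)*55 = (1262/3)*55 = 69410/3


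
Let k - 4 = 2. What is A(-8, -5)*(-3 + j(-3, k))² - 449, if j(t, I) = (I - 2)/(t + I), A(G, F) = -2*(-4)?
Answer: -3841/9 ≈ -426.78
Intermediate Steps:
k = 6 (k = 4 + 2 = 6)
A(G, F) = 8
j(t, I) = (-2 + I)/(I + t)
A(-8, -5)*(-3 + j(-3, k))² - 449 = 8*(-3 + (-2 + 6)/(6 - 3))² - 449 = 8*(-3 + 4/3)² - 449 = 8*(-5/3)² - 449 = 8*(25/9) - 449 = 200/9 - 449 = -3841/9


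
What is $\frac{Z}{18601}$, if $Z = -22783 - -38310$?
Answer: $\frac{15527}{18601} \approx 0.83474$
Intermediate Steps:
$Z = 15527$ ($Z = -22783 + 38310 = 15527$)
$\frac{Z}{18601} = \frac{15527}{18601}$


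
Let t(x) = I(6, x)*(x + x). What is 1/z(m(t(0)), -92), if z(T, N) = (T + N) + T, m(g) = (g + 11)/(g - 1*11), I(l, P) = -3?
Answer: -1/94 ≈ -0.010638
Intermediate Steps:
t(x) = -6*x (t(x) = -3*(x + x) = -6*x)
m(g) = (11 + g)/(-11 + g) (m(g) = (11 + g)/(g - 11) = (11 + g)/(-11 + g))
z(T, N) = N + 2*T (z(T, N) = (N + T) + T = N + 2*T)
1/z(m(t(0)), -92) = 1/(-92 + 2*((11 - 6*0)/(-11 - 6*0))) = 1/(-92 + 2*((11 + 0)/(-11 + 0))) = 1/(-92 + 2*(11/(-11))) = 1/(-92 + 2*(-1/11*11)) = 1/(-92 + 2*(-1)) = 1/(-92 - 2) = 1/(-94) = -1/94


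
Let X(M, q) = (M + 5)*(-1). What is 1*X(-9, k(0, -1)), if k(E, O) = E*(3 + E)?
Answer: 4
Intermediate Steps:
X(M, q) = -5 - M (X(M, q) = (5 + M)*(-1) = -5 - M)
1*X(-9, k(0, -1)) = 1*(-5 - 1*(-9)) = 1*(-5 + 9) = 1*4 = 4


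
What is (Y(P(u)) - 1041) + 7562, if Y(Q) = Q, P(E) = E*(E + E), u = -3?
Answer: 6539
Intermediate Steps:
P(E) = 2*E² (P(E) = E*(2*E) = 2*E²)
(Y(P(u)) - 1041) + 7562 = (2*(-3)² - 1041) + 7562 = (2*9 - 1041) + 7562 = (18 - 1041) + 7562 = -1023 + 7562 = 6539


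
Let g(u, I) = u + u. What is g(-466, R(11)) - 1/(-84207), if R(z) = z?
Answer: -78480923/84207 ≈ -932.00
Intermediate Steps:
g(u, I) = 2*u
g(-466, R(11)) - 1/(-84207) = 2*(-466) - 1/(-84207) = -932 - 1*(-1/84207) = -932 + 1/84207 = -78480923/84207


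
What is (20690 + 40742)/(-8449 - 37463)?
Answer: -7679/5739 ≈ -1.3380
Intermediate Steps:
(20690 + 40742)/(-8449 - 37463) = 61432/(-45912) = 61432*(-1/45912) = -7679/5739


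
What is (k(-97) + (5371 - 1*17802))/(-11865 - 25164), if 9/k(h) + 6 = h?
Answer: 1280402/3813987 ≈ 0.33571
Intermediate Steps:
k(h) = 9/(-6 + h)
(k(-97) + (5371 - 1*17802))/(-11865 - 25164) = (9/(-6 - 97) + (5371 - 1*17802))/(-11865 - 25164) = (9/(-103) + (5371 - 17802))/(-37029) = (9*(-1/103) - 12431)*(-1/37029) = (-9/103 - 12431)*(-1/37029) = -1280402/103*(-1/37029) = 1280402/3813987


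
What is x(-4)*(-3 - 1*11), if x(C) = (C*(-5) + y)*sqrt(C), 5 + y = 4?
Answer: -532*I ≈ -532.0*I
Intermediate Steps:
y = -1 (y = -5 + 4 = -1)
x(C) = sqrt(C)*(-1 - 5*C) (x(C) = (C*(-5) - 1)*sqrt(C) = (-5*C - 1)*sqrt(C) = (-1 - 5*C)*sqrt(C) = sqrt(C)*(-1 - 5*C))
x(-4)*(-3 - 1*11) = (sqrt(-4)*(-1 - 5*(-4)))*(-3 - 1*11) = ((2*I)*(-1 + 20))*(-3 - 11) = ((2*I)*19)*(-14) = (38*I)*(-14) = -532*I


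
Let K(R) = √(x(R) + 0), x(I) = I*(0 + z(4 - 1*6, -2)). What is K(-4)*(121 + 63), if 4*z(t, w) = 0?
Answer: 0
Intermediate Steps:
z(t, w) = 0 (z(t, w) = (¼)*0 = 0)
x(I) = 0 (x(I) = I*(0 + 0) = I*0 = 0)
K(R) = 0 (K(R) = √(0 + 0) = √0 = 0)
K(-4)*(121 + 63) = 0*(121 + 63) = 0*184 = 0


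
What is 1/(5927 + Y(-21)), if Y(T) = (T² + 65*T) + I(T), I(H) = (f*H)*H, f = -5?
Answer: 1/2798 ≈ 0.00035740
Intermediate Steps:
I(H) = -5*H² (I(H) = (-5*H)*H = -5*H²)
Y(T) = -4*T² + 65*T (Y(T) = (T² + 65*T) - 5*T² = -4*T² + 65*T)
1/(5927 + Y(-21)) = 1/(5927 - 21*(65 - 4*(-21))) = 1/(5927 - 21*(65 + 84)) = 1/(5927 - 21*149) = 1/(5927 - 3129) = 1/2798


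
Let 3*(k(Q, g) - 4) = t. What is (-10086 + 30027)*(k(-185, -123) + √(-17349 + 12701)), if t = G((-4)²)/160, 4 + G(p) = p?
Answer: 3210501/40 + 39882*I*√1162 ≈ 80263.0 + 1.3595e+6*I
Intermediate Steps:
G(p) = -4 + p
t = 3/40 (t = (-4 + (-4)²)/160 = (-4 + 16)*(1/160) = 12*(1/160) = 3/40 ≈ 0.075000)
k(Q, g) = 161/40 (k(Q, g) = 4 + (⅓)*(3/40) = 4 + 1/40 = 161/40)
(-10086 + 30027)*(k(-185, -123) + √(-17349 + 12701)) = (-10086 + 30027)*(161/40 + √(-17349 + 12701)) = 19941*(161/40 + √(-4648)) = 19941*(161/40 + 2*I*√1162) = 3210501/40 + 39882*I*√1162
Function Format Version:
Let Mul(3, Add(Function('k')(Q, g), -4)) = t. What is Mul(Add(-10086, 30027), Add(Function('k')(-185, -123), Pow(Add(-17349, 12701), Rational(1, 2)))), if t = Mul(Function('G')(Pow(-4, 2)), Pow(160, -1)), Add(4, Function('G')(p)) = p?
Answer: Add(Rational(3210501, 40), Mul(39882, I, Pow(1162, Rational(1, 2)))) ≈ Add(80263., Mul(1.3595e+6, I))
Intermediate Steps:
Function('G')(p) = Add(-4, p)
t = Rational(3, 40) (t = Mul(Add(-4, Pow(-4, 2)), Pow(160, -1)) = Mul(Add(-4, 16), Rational(1, 160)) = Mul(12, Rational(1, 160)) = Rational(3, 40) ≈ 0.075000)
Function('k')(Q, g) = Rational(161, 40) (Function('k')(Q, g) = Add(4, Mul(Rational(1, 3), Rational(3, 40))) = Add(4, Rational(1, 40)) = Rational(161, 40))
Mul(Add(-10086, 30027), Add(Function('k')(-185, -123), Pow(Add(-17349, 12701), Rational(1, 2)))) = Mul(Add(-10086, 30027), Add(Rational(161, 40), Pow(Add(-17349, 12701), Rational(1, 2)))) = Mul(19941, Add(Rational(161, 40), Pow(-4648, Rational(1, 2)))) = Mul(19941, Add(Rational(161, 40), Mul(2, I, Pow(1162, Rational(1, 2))))) = Add(Rational(3210501, 40), Mul(39882, I, Pow(1162, Rational(1, 2))))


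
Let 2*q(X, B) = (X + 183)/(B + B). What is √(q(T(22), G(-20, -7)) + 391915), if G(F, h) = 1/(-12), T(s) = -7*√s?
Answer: √(391366 + 21*√22) ≈ 625.67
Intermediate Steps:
G(F, h) = -1/12
q(X, B) = (183 + X)/(4*B) (q(X, B) = ((X + 183)/(B + B))/2 = ((183 + X)/((2*B)))/2 = ((183 + X)*(1/(2*B)))/2 = ((183 + X)/(2*B))/2 = (183 + X)/(4*B))
√(q(T(22), G(-20, -7)) + 391915) = √((183 - 7*√22)/(4*(-1/12)) + 391915) = √((¼)*(-12)*(183 - 7*√22) + 391915) = √((-549 + 21*√22) + 391915) = √(391366 + 21*√22)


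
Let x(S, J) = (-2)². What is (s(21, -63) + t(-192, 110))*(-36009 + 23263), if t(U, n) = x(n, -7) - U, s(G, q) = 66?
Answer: -3339452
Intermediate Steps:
x(S, J) = 4
t(U, n) = 4 - U
(s(21, -63) + t(-192, 110))*(-36009 + 23263) = (66 + (4 - 1*(-192)))*(-36009 + 23263) = (66 + (4 + 192))*(-12746) = (66 + 196)*(-12746) = 262*(-12746) = -3339452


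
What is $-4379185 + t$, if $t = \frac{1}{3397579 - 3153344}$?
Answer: $- \frac{1069550248474}{244235} \approx -4.3792 \cdot 10^{6}$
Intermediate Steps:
$t = \frac{1}{244235} \approx 4.0944 \cdot 10^{-6}$
$-4379185 + t = -4379185 + \frac{1}{244235} = - \frac{1069550248474}{244235}$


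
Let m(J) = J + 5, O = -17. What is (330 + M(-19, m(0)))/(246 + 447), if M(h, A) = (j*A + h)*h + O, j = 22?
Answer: -472/231 ≈ -2.0433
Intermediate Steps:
m(J) = 5 + J
M(h, A) = -17 + h*(h + 22*A) (M(h, A) = (22*A + h)*h - 17 = (h + 22*A)*h - 17 = h*(h + 22*A) - 17 = -17 + h*(h + 22*A))
(330 + M(-19, m(0)))/(246 + 447) = (330 + (-17 + (-19)² + 22*(5 + 0)*(-19)))/(246 + 447) = (330 + (-17 + 361 + 22*5*(-19)))/693 = (330 + (-17 + 361 - 2090))*(1/693) = (330 - 1746)*(1/693) = -1416*1/693 = -472/231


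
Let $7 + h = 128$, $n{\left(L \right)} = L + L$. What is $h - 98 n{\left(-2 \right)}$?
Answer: $513$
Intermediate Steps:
$n{\left(L \right)} = 2 L$
$h = 121$ ($h = -7 + 128 = 121$)
$h - 98 n{\left(-2 \right)} = 121 - 98 \cdot 2 \left(-2\right) = 121 - -392 = 121 + 392 = 513$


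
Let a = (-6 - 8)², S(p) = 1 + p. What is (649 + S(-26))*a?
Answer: 122304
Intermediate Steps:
a = 196 (a = (-14)² = 196)
(649 + S(-26))*a = (649 + (1 - 26))*196 = (649 - 25)*196 = 624*196 = 122304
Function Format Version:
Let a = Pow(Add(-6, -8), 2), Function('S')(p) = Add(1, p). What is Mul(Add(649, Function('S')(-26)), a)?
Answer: 122304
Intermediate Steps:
a = 196 (a = Pow(-14, 2) = 196)
Mul(Add(649, Function('S')(-26)), a) = Mul(Add(649, Add(1, -26)), 196) = Mul(Add(649, -25), 196) = Mul(624, 196) = 122304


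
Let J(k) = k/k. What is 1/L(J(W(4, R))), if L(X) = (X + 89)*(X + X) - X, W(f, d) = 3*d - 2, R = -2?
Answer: 1/179 ≈ 0.0055866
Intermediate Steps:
W(f, d) = -2 + 3*d
J(k) = 1
L(X) = -X + 2*X*(89 + X) (L(X) = (89 + X)*(2*X) - X = 2*X*(89 + X) - X = -X + 2*X*(89 + X))
1/L(J(W(4, R))) = 1/(1*(177 + 2*1)) = 1/(1*(177 + 2)) = 1/(1*179) = 1/179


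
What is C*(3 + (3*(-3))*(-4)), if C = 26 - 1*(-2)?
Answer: 1092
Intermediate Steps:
C = 28 (C = 26 + 2 = 28)
C*(3 + (3*(-3))*(-4)) = 28*(3 + (3*(-3))*(-4)) = 28*(3 - 9*(-4)) = 28*(3 + 36) = 28*39 = 1092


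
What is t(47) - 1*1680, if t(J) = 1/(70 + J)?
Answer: -196559/117 ≈ -1680.0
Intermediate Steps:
t(47) - 1*1680 = 1/(70 + 47) - 1*1680 = 1/117 - 1680 = -196559/117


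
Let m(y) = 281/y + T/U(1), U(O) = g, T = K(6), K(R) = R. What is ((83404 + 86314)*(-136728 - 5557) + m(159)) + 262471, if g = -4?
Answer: -7679084084477/318 ≈ -2.4148e+10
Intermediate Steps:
T = 6
U(O) = -4
m(y) = -3/2 + 281/y (m(y) = 281/y + 6/(-4) = 281/y + 6*(-¼) = 281/y - 3/2 = -3/2 + 281/y)
((83404 + 86314)*(-136728 - 5557) + m(159)) + 262471 = ((83404 + 86314)*(-136728 - 5557) + (-3/2 + 281/159)) + 262471 = (169718*(-142285) + (-3/2 + 281*(1/159))) + 262471 = (-24148325630 + (-3/2 + 281/159)) + 262471 = (-24148325630 + 85/318) + 262471 = -7679167550255/318 + 262471 = -7679084084477/318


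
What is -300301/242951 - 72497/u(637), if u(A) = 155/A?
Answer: -11219666824794/37657405 ≈ -2.9794e+5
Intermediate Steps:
-300301/242951 - 72497/u(637) = -300301/242951 - 72497/(155/637) = -300301*1/242951 - 72497/(155*(1/637)) = -300301/242951 - 72497/155/637 = -300301/242951 - 72497*637/155 = -300301/242951 - 46180589/155 = -11219666824794/37657405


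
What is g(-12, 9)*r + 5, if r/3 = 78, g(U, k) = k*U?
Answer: -25267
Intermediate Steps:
g(U, k) = U*k
r = 234 (r = 3*78 = 234)
g(-12, 9)*r + 5 = -12*9*234 + 5 = -108*234 + 5 = -25272 + 5 = -25267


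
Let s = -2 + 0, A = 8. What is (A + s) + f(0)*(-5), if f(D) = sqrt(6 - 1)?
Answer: 6 - 5*sqrt(5) ≈ -5.1803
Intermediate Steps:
s = -2
f(D) = sqrt(5)
(A + s) + f(0)*(-5) = (8 - 2) + sqrt(5)*(-5) = 6 - 5*sqrt(5)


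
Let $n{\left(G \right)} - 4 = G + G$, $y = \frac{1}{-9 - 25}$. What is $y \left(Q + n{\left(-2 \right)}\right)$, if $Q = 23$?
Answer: $- \frac{23}{34} \approx -0.67647$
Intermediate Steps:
$y = - \frac{1}{34}$ ($y = \frac{1}{-34} = - \frac{1}{34} \approx -0.029412$)
$n{\left(G \right)} = 4 + 2 G$ ($n{\left(G \right)} = 4 + \left(G + G\right) = 4 + 2 G$)
$y \left(Q + n{\left(-2 \right)}\right) = - \frac{23 + \left(4 + 2 \left(-2\right)\right)}{34} = - \frac{23 + \left(4 - 4\right)}{34} = - \frac{23 + 0}{34} = \left(- \frac{1}{34}\right) 23 = - \frac{23}{34}$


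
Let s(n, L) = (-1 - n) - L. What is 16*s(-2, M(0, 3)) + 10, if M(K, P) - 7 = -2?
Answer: -54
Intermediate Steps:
M(K, P) = 5 (M(K, P) = 7 - 2 = 5)
s(n, L) = -1 - L - n
16*s(-2, M(0, 3)) + 10 = 16*(-1 - 1*5 - 1*(-2)) + 10 = 16*(-1 - 5 + 2) + 10 = 16*(-4) + 10 = -64 + 10 = -54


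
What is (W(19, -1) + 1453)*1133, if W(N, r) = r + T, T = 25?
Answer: 1673441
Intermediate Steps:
W(N, r) = 25 + r (W(N, r) = r + 25 = 25 + r)
(W(19, -1) + 1453)*1133 = ((25 - 1) + 1453)*1133 = (24 + 1453)*1133 = 1477*1133 = 1673441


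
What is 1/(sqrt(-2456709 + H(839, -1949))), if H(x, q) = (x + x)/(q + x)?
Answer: -I*sqrt(756728255370)/1363474334 ≈ -0.000638*I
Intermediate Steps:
H(x, q) = 2*x/(q + x) (H(x, q) = (2*x)/(q + x) = 2*x/(q + x))
1/(sqrt(-2456709 + H(839, -1949))) = 1/(sqrt(-2456709 + 2*839/(-1949 + 839))) = 1/(sqrt(-2456709 + 2*839/(-1110))) = 1/(sqrt(-2456709 + 2*839*(-1/1110))) = 1/(sqrt(-2456709 - 839/555)) = 1/(sqrt(-1363474334/555)) = 1/(I*sqrt(756728255370)/555) = -I*sqrt(756728255370)/1363474334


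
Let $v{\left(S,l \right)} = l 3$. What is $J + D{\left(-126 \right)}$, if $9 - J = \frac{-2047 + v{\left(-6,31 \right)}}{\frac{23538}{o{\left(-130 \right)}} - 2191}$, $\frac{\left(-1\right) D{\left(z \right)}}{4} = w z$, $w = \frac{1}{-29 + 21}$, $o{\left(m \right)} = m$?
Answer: $- \frac{4226473}{77092} \approx -54.824$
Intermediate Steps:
$v{\left(S,l \right)} = 3 l$
$w = - \frac{1}{8}$ ($w = \frac{1}{-8} = - \frac{1}{8} \approx -0.125$)
$D{\left(z \right)} = \frac{z}{2}$ ($D{\left(z \right)} = - 4 \left(- \frac{z}{8}\right) = \frac{z}{2}$)
$J = \frac{630323}{77092}$ ($J = 9 - \frac{-2047 + 3 \cdot 31}{\frac{23538}{-130} - 2191} = 9 - \frac{-2047 + 93}{23538 \left(- \frac{1}{130}\right) - 2191} = 9 - - \frac{1954}{- \frac{11769}{65} - 2191} = 9 - - \frac{1954}{- \frac{154184}{65}} = 9 - \left(-1954\right) \left(- \frac{65}{154184}\right) = 9 - \frac{63505}{77092} = \frac{630323}{77092} \approx 8.1762$)
$J + D{\left(-126 \right)} = \frac{630323}{77092} + \frac{1}{2} \left(-126\right) = \frac{630323}{77092} - 63 = - \frac{4226473}{77092}$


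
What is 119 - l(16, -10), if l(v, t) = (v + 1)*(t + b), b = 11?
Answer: 102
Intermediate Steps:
l(v, t) = (1 + v)*(11 + t) (l(v, t) = (v + 1)*(t + 11) = (1 + v)*(11 + t))
119 - l(16, -10) = 119 - (11 - 10 + 11*16 - 10*16) = 119 - (11 - 10 + 176 - 160) = 119 - 1*17 = 119 - 17 = 102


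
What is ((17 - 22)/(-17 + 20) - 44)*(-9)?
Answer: 411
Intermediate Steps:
((17 - 22)/(-17 + 20) - 44)*(-9) = (-5/3 - 44)*(-9) = -137/3*(-9) = 411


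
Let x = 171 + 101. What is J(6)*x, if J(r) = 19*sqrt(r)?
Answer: 5168*sqrt(6) ≈ 12659.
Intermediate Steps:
x = 272
J(6)*x = (19*sqrt(6))*272 = 5168*sqrt(6)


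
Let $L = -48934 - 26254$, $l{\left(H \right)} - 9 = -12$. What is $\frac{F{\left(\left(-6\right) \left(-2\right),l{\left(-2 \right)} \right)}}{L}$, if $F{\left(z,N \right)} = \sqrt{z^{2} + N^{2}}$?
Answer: $- \frac{3 \sqrt{17}}{75188} \approx -0.00016451$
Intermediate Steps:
$l{\left(H \right)} = -3$ ($l{\left(H \right)} = 9 - 12 = -3$)
$F{\left(z,N \right)} = \sqrt{N^{2} + z^{2}}$
$L = -75188$
$\frac{F{\left(\left(-6\right) \left(-2\right),l{\left(-2 \right)} \right)}}{L} = \frac{\sqrt{\left(-3\right)^{2} + \left(\left(-6\right) \left(-2\right)\right)^{2}}}{-75188} = \sqrt{9 + 12^{2}} \left(- \frac{1}{75188}\right) = \sqrt{9 + 144} \left(- \frac{1}{75188}\right) = \sqrt{153} \left(- \frac{1}{75188}\right) = 3 \sqrt{17} \left(- \frac{1}{75188}\right) = - \frac{3 \sqrt{17}}{75188}$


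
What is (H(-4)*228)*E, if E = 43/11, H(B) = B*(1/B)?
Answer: 9804/11 ≈ 891.27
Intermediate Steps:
H(B) = 1 (H(B) = B/B = 1)
E = 43/11 (E = 43*(1/11) = 43/11 ≈ 3.9091)
(H(-4)*228)*E = (1*228)*(43/11) = 228*(43/11) = 9804/11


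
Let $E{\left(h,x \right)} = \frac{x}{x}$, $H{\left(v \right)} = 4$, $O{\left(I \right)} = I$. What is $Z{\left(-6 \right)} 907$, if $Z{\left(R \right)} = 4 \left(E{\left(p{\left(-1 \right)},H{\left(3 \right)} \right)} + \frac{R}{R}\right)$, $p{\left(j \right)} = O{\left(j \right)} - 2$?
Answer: $7256$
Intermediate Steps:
$p{\left(j \right)} = -2 + j$ ($p{\left(j \right)} = j - 2 = -2 + j$)
$E{\left(h,x \right)} = 1$
$Z{\left(R \right)} = 8$ ($Z{\left(R \right)} = 4 \left(1 + \frac{R}{R}\right) = 4 \left(1 + 1\right) = 4 \cdot 2 = 8$)
$Z{\left(-6 \right)} 907 = 8 \cdot 907 = 7256$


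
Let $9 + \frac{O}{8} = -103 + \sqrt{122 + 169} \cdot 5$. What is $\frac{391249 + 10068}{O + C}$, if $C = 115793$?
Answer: $\frac{15370039783}{4400285003} - \frac{16052680 \sqrt{291}}{13200855009} \approx 3.4722$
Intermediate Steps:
$O = -896 + 40 \sqrt{291}$ ($O = -72 + 8 \left(-103 + \sqrt{122 + 169} \cdot 5\right) = -72 + 8 \left(-103 + \sqrt{291} \cdot 5\right) = -72 + 8 \left(-103 + 5 \sqrt{291}\right) = -72 - \left(824 - 40 \sqrt{291}\right) = -896 + 40 \sqrt{291} \approx -213.65$)
$\frac{391249 + 10068}{O + C} = \frac{391249 + 10068}{\left(-896 + 40 \sqrt{291}\right) + 115793} = \frac{401317}{114897 + 40 \sqrt{291}}$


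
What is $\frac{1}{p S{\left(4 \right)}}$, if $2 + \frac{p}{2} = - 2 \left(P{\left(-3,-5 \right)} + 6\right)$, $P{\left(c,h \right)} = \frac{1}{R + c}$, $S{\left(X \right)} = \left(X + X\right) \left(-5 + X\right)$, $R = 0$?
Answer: $\frac{3}{640} \approx 0.0046875$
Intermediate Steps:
$S{\left(X \right)} = 2 X \left(-5 + X\right)$
$P{\left(c,h \right)} = \frac{1}{c}$ ($P{\left(c,h \right)} = \frac{1}{0 + c} = \frac{1}{c}$)
$p = - \frac{80}{3}$ ($p = -4 + 2 \left(- 2 \left(\frac{1}{-3} + 6\right)\right) = -4 + 2 \left(- 2 \left(- \frac{1}{3} + 6\right)\right) = -4 + 2 \left(\left(-2\right) \frac{17}{3}\right) = -4 + 2 \left(- \frac{34}{3}\right) = -4 - \frac{68}{3} = - \frac{80}{3} \approx -26.667$)
$\frac{1}{p S{\left(4 \right)}} = \frac{1}{\left(- \frac{80}{3}\right) 2 \cdot 4 \left(-5 + 4\right)} = \frac{1}{\left(- \frac{80}{3}\right) 2 \cdot 4 \left(-1\right)} = \frac{1}{\left(- \frac{80}{3}\right) \left(-8\right)} = \frac{1}{\frac{640}{3}} = \frac{3}{640}$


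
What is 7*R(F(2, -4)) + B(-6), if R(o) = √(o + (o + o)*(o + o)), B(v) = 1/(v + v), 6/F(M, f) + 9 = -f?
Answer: -1/12 + 7*√114/5 ≈ 14.865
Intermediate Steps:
F(M, f) = 6/(-9 - f)
B(v) = 1/(2*v)
R(o) = √(o + 4*o²) (R(o) = √(o + (2*o)*(2*o)) = √(o + 4*o²))
7*R(F(2, -4)) + B(-6) = 7*√((-6/(9 - 4))*(1 + 4*(-6/(9 - 4)))) + (½)/(-6) = 7*√((-6/5)*(1 + 4*(-6/5))) + (½)*(-⅙) = 7*√((-6*⅕)*(1 + 4*(-6*⅕))) - 1/12 = 7*√(-6*(1 + 4*(-6/5))/5) - 1/12 = 7*√(-6*(1 - 24/5)/5) - 1/12 = 7*√(-6/5*(-19/5)) - 1/12 = 7*√(114/25) - 1/12 = 7*(√114/5) - 1/12 = 7*√114/5 - 1/12 = -1/12 + 7*√114/5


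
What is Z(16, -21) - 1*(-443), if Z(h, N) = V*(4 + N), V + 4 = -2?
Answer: 545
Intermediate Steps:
V = -6 (V = -4 - 2 = -6)
Z(h, N) = -24 - 6*N (Z(h, N) = -6*(4 + N) = -24 - 6*N)
Z(16, -21) - 1*(-443) = (-24 - 6*(-21)) - 1*(-443) = (-24 + 126) + 443 = 102 + 443 = 545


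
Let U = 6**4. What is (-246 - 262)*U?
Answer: -658368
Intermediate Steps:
U = 1296
(-246 - 262)*U = (-246 - 262)*1296 = -508*1296 = -658368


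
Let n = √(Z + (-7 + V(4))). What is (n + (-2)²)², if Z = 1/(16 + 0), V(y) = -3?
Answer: (16 + I*√159)²/16 ≈ 6.0625 + 25.219*I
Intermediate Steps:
Z = 1/16 ≈ 0.062500
n = I*√159/4 (n = √(1/16 + (-7 - 3)) = √(1/16 - 10) = √(-159/16) = I*√159/4 ≈ 3.1524*I)
(n + (-2)²)² = (I*√159/4 + (-2)²)² = (I*√159/4 + 4)² = (4 + I*√159/4)²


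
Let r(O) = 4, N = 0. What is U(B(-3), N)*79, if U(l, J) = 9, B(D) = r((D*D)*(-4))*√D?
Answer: 711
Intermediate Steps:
B(D) = 4*√D
U(B(-3), N)*79 = 9*79 = 711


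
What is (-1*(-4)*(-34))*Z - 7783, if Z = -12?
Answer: -6151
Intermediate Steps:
(-1*(-4)*(-34))*Z - 7783 = (-1*(-4)*(-34))*(-12) - 7783 = (4*(-34))*(-12) - 7783 = -136*(-12) - 7783 = 1632 - 7783 = -6151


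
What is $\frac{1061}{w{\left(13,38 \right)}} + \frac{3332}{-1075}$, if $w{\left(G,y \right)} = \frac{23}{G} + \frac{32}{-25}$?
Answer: $\frac{370157087}{170925} \approx 2165.6$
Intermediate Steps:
$w{\left(G,y \right)} = - \frac{32}{25} + \frac{23}{G}$ ($w{\left(G,y \right)} = \frac{23}{G} + 32 \left(- \frac{1}{25}\right) = \frac{23}{G} - \frac{32}{25} = - \frac{32}{25} + \frac{23}{G}$)
$\frac{1061}{w{\left(13,38 \right)}} + \frac{3332}{-1075} = \frac{1061}{- \frac{32}{25} + \frac{23}{13}} + \frac{3332}{-1075} = \frac{1061}{- \frac{32}{25} + 23 \cdot \frac{1}{13}} + 3332 \left(- \frac{1}{1075}\right) = \frac{1061}{- \frac{32}{25} + \frac{23}{13}} - \frac{3332}{1075} = \frac{1061}{\frac{159}{325}} - \frac{3332}{1075} = 1061 \cdot \frac{325}{159} - \frac{3332}{1075} = \frac{344825}{159} - \frac{3332}{1075} = \frac{370157087}{170925}$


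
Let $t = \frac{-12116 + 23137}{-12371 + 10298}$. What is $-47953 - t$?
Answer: $- \frac{99395548}{2073} \approx -47948.0$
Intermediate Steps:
$t = - \frac{11021}{2073}$ ($t = \frac{11021}{-2073} = 11021 \left(- \frac{1}{2073}\right) = - \frac{11021}{2073} \approx -5.3165$)
$-47953 - t = -47953 - - \frac{11021}{2073} = -47953 + \frac{11021}{2073} = - \frac{99395548}{2073}$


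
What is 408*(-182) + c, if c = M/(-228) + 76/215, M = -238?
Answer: -1819980311/24510 ≈ -74255.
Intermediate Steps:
c = 34249/24510 (c = -238/(-228) + 76/215 = -238*(-1/228) + 76*(1/215) = 119/114 + 76/215 = 34249/24510 ≈ 1.3973)
408*(-182) + c = 408*(-182) + 34249/24510 = -74256 + 34249/24510 = -1819980311/24510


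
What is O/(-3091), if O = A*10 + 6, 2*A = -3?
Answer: 9/3091 ≈ 0.0029117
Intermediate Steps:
A = -3/2 (A = (1/2)*(-3) = -3/2 ≈ -1.5000)
O = -9 (O = -3/2*10 + 6 = -15 + 6 = -9)
O/(-3091) = -9/(-3091) = -9*(-1/3091) = 9/3091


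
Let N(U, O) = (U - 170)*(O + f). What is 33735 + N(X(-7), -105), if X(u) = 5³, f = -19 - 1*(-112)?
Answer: 34275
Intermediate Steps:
f = 93 (f = -19 + 112 = 93)
X(u) = 125
N(U, O) = (-170 + U)*(93 + O) (N(U, O) = (U - 170)*(O + 93) = (-170 + U)*(93 + O))
33735 + N(X(-7), -105) = 33735 + (-15810 - 170*(-105) + 93*125 - 105*125) = 33735 + (-15810 + 17850 + 11625 - 13125) = 33735 + 540 = 34275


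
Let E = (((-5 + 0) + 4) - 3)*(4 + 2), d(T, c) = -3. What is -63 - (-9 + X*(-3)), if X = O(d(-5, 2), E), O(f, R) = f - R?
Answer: 9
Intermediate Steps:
E = -24 (E = ((-5 + 4) - 3)*6 = (-1 - 3)*6 = -4*6 = -24)
X = 21 (X = -3 - 1*(-24) = -3 + 24 = 21)
-63 - (-9 + X*(-3)) = -63 - (-9 + 21*(-3)) = -63 - (-9 - 63) = -63 - 1*(-72) = -63 + 72 = 9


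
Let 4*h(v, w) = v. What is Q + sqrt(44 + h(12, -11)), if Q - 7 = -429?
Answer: -422 + sqrt(47) ≈ -415.14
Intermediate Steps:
Q = -422 (Q = 7 - 429 = -422)
h(v, w) = v/4
Q + sqrt(44 + h(12, -11)) = -422 + sqrt(44 + (1/4)*12) = -422 + sqrt(44 + 3) = -422 + sqrt(47)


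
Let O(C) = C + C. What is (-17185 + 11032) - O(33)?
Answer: -6219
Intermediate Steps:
O(C) = 2*C
(-17185 + 11032) - O(33) = (-17185 + 11032) - 2*33 = -6153 - 1*66 = -6153 - 66 = -6219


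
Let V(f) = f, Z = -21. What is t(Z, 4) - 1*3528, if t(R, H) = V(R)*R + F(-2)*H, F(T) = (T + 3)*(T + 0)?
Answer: -3095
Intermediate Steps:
F(T) = T*(3 + T) (F(T) = (3 + T)*T = T*(3 + T))
t(R, H) = R² - 2*H (t(R, H) = R*R + (-2*(3 - 2))*H = R² + (-2*1)*H = R² - 2*H)
t(Z, 4) - 1*3528 = ((-21)² - 2*4) - 1*3528 = (441 - 8) - 3528 = 433 - 3528 = -3095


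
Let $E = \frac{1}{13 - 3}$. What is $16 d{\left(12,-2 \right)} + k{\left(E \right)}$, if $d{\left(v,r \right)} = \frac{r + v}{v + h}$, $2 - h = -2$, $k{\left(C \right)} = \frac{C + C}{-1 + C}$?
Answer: $\frac{88}{9} \approx 9.7778$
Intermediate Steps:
$E = \frac{1}{10} \approx 0.1$
$k{\left(C \right)} = \frac{2 C}{-1 + C}$
$h = 4$ ($h = 2 - -2 = 2 + 2 = 4$)
$d{\left(v,r \right)} = \frac{r + v}{4 + v}$ ($d{\left(v,r \right)} = \frac{r + v}{v + 4} = \frac{r + v}{4 + v}$)
$16 d{\left(12,-2 \right)} + k{\left(E \right)} = 16 \frac{-2 + 12}{4 + 12} + 2 \cdot \frac{1}{10} \frac{1}{-1 + \frac{1}{10}} = 16 \cdot \frac{1}{16} \cdot 10 + 2 \cdot \frac{1}{10} \frac{1}{- \frac{9}{10}} = 16 \cdot \frac{1}{16} \cdot 10 + 2 \cdot \frac{1}{10} \left(- \frac{10}{9}\right) = 16 \cdot \frac{5}{8} - \frac{2}{9} = 10 - \frac{2}{9} = \frac{88}{9}$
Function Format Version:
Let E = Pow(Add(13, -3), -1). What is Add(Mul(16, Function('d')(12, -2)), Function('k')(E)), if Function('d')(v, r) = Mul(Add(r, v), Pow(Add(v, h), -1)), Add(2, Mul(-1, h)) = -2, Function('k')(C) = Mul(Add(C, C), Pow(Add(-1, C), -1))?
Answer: Rational(88, 9) ≈ 9.7778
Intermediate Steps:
E = Rational(1, 10) (E = Pow(10, -1) = Rational(1, 10) ≈ 0.10000)
Function('k')(C) = Mul(2, C, Pow(Add(-1, C), -1)) (Function('k')(C) = Mul(Mul(2, C), Pow(Add(-1, C), -1)) = Mul(2, C, Pow(Add(-1, C), -1)))
h = 4 (h = Add(2, Mul(-1, -2)) = Add(2, 2) = 4)
Function('d')(v, r) = Mul(Pow(Add(4, v), -1), Add(r, v)) (Function('d')(v, r) = Mul(Add(r, v), Pow(Add(v, 4), -1)) = Mul(Add(r, v), Pow(Add(4, v), -1)) = Mul(Pow(Add(4, v), -1), Add(r, v)))
Add(Mul(16, Function('d')(12, -2)), Function('k')(E)) = Add(Mul(16, Mul(Pow(Add(4, 12), -1), Add(-2, 12))), Mul(2, Rational(1, 10), Pow(Add(-1, Rational(1, 10)), -1))) = Add(Mul(16, Mul(Pow(16, -1), 10)), Mul(2, Rational(1, 10), Pow(Rational(-9, 10), -1))) = Add(Mul(16, Mul(Rational(1, 16), 10)), Mul(2, Rational(1, 10), Rational(-10, 9))) = Add(Mul(16, Rational(5, 8)), Rational(-2, 9)) = Add(10, Rational(-2, 9)) = Rational(88, 9)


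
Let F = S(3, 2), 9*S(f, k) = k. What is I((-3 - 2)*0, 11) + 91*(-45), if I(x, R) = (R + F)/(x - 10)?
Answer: -368651/90 ≈ -4096.1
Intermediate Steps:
S(f, k) = k/9
F = 2/9 (F = (⅑)*2 = 2/9 ≈ 0.22222)
I(x, R) = (2/9 + R)/(-10 + x) (I(x, R) = (R + 2/9)/(x - 10) = (2/9 + R)/(-10 + x))
I((-3 - 2)*0, 11) + 91*(-45) = (2/9 + 11)/(-10 + (-3 - 2)*0) + 91*(-45) = (101/9)/(-10 - 5*0) - 4095 = (101/9)/(-10 + 0) - 4095 = (101/9)/(-10) - 4095 = -⅒*101/9 - 4095 = -101/90 - 4095 = -368651/90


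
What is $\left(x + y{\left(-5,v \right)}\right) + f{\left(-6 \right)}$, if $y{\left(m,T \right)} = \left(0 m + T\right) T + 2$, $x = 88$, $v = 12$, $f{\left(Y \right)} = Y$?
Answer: $228$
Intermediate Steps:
$y{\left(m,T \right)} = 2 + T^{2}$ ($y{\left(m,T \right)} = \left(0 + T\right) T + 2 = T T + 2 = T^{2} + 2 = 2 + T^{2}$)
$\left(x + y{\left(-5,v \right)}\right) + f{\left(-6 \right)} = \left(88 + \left(2 + 12^{2}\right)\right) - 6 = \left(88 + \left(2 + 144\right)\right) - 6 = \left(88 + 146\right) - 6 = 234 - 6 = 228$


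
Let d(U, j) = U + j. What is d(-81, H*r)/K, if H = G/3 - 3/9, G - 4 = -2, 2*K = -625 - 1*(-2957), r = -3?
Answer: -41/583 ≈ -0.070326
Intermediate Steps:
K = 1166 (K = (-625 - 1*(-2957))/2 = (-625 + 2957)/2 = (½)*2332 = 1166)
G = 2 (G = 4 - 2 = 2)
H = ⅓ (H = 2/3 - 3/9 = 2*(⅓) - 3*⅑ = ⅔ - ⅓ = ⅓ ≈ 0.33333)
d(-81, H*r)/K = (-81 + (⅓)*(-3))/1166 = (-81 - 1)*(1/1166) = -82*1/1166 = -41/583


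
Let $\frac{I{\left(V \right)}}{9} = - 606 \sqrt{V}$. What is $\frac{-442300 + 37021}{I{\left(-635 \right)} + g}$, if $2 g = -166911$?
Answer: $\frac{15032338482}{11490490729} - \frac{982396296 i \sqrt{635}}{11490490729} \approx 1.3082 - 2.1544 i$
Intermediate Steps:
$g = - \frac{166911}{2}$ ($g = \frac{1}{2} \left(-166911\right) = - \frac{166911}{2} \approx -83456.0$)
$I{\left(V \right)} = - 5454 \sqrt{V}$ ($I{\left(V \right)} = 9 \left(- 606 \sqrt{V}\right) = - 5454 \sqrt{V}$)
$\frac{-442300 + 37021}{I{\left(-635 \right)} + g} = \frac{-442300 + 37021}{- 5454 \sqrt{-635} - \frac{166911}{2}} = - \frac{405279}{- 5454 i \sqrt{635} - \frac{166911}{2}} = - \frac{405279}{- \frac{166911}{2} - 5454 i \sqrt{635}}$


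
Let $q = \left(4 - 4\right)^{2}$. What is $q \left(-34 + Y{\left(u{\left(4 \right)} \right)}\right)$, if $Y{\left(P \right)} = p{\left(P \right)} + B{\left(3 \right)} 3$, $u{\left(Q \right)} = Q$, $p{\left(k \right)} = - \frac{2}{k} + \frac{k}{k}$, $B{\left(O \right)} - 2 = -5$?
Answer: $0$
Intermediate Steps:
$B{\left(O \right)} = -3$ ($B{\left(O \right)} = 2 - 5 = -3$)
$p{\left(k \right)} = 1 - \frac{2}{k}$ ($p{\left(k \right)} = - \frac{2}{k} + 1 = 1 - \frac{2}{k}$)
$q = 0$ ($q = 0^{2} = 0$)
$Y{\left(P \right)} = -9 + \frac{-2 + P}{P}$ ($Y{\left(P \right)} = \frac{-2 + P}{P} - 9 = -9 + \frac{-2 + P}{P}$)
$q \left(-34 + Y{\left(u{\left(4 \right)} \right)}\right) = 0 \left(-34 - \left(8 + \frac{2}{4}\right)\right) = 0 \left(-34 - \frac{17}{2}\right) = 0 \left(- \frac{85}{2}\right) = 0$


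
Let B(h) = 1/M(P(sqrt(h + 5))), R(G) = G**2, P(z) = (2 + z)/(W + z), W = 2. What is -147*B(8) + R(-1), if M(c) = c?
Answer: -146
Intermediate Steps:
P(z) = 1 (P(z) = (2 + z)/(2 + z) = 1)
B(h) = 1 (B(h) = 1/1 = 1)
-147*B(8) + R(-1) = -147*1 + (-1)**2 = -147 + 1 = -146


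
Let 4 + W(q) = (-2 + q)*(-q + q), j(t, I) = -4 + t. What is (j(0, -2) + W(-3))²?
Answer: 64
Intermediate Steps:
W(q) = -4 (W(q) = -4 + (-2 + q)*(-q + q) = -4 + (-2 + q)*0 = -4 + 0 = -4)
(j(0, -2) + W(-3))² = ((-4 + 0) - 4)² = (-4 - 4)² = (-8)² = 64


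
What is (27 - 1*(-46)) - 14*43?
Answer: -529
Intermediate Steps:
(27 - 1*(-46)) - 14*43 = (27 + 46) - 602 = 73 - 602 = -529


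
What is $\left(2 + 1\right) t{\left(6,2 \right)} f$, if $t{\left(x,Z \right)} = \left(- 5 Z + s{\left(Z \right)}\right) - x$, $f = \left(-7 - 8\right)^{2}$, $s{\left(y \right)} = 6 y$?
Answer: $-2700$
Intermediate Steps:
$f = 225$ ($f = \left(-15\right)^{2} = 225$)
$t{\left(x,Z \right)} = Z - x$ ($t{\left(x,Z \right)} = \left(- 5 Z + 6 Z\right) - x = Z - x$)
$\left(2 + 1\right) t{\left(6,2 \right)} f = \left(2 + 1\right) \left(2 - 6\right) 225 = 3 \left(2 - 6\right) 225 = 3 \left(-4\right) 225 = \left(-12\right) 225 = -2700$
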